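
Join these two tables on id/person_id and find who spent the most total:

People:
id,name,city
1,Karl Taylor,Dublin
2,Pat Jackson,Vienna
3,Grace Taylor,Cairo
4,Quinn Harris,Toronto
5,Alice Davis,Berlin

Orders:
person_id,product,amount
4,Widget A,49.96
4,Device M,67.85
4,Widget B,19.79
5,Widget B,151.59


Join on: people.id = orders.person_id

Joined rows:
  Quinn Harris (Toronto) bought Widget A for $49.96
  Quinn Harris (Toronto) bought Device M for $67.85
  Quinn Harris (Toronto) bought Widget B for $19.79
  Alice Davis (Berlin) bought Widget B for $151.59

Total per person:
  Alice Davis: $151.59
  Quinn Harris: $137.60

Top spender: Alice Davis ($151.59)

Alice Davis ($151.59)


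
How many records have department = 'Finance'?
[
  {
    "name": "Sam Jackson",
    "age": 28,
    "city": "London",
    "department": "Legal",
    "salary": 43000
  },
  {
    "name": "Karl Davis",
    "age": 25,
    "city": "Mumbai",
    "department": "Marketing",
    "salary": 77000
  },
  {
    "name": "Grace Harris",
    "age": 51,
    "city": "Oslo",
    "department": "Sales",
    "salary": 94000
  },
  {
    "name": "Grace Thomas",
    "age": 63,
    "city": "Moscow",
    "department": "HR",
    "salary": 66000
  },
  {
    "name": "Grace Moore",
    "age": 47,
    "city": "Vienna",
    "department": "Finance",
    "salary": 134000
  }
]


Data: 5 records
Condition: department = 'Finance'

Checking each record:
  Sam Jackson: Legal
  Karl Davis: Marketing
  Grace Harris: Sales
  Grace Thomas: HR
  Grace Moore: Finance MATCH

Count: 1

1


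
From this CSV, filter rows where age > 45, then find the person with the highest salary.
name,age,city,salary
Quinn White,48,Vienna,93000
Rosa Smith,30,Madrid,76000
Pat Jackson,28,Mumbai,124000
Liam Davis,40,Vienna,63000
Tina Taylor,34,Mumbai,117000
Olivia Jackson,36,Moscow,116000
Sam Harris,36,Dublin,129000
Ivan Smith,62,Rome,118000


Filter: age > 45
Sort by: salary (descending)

Filtered records (2):
  Ivan Smith, age 62, salary $118000
  Quinn White, age 48, salary $93000

Highest salary: Ivan Smith ($118000)

Ivan Smith


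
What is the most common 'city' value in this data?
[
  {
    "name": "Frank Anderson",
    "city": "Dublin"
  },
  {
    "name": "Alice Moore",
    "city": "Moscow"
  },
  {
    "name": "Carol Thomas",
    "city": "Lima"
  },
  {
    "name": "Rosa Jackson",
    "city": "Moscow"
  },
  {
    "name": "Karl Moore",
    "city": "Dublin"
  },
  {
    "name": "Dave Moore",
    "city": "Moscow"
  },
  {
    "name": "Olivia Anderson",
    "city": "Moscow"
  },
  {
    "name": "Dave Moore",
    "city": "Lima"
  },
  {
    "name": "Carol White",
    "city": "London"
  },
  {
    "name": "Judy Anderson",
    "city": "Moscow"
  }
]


Counting 'city' values across 10 records:

  Moscow: 5 #####
  Dublin: 2 ##
  Lima: 2 ##
  London: 1 #

Most common: Moscow (5 times)

Moscow (5 times)


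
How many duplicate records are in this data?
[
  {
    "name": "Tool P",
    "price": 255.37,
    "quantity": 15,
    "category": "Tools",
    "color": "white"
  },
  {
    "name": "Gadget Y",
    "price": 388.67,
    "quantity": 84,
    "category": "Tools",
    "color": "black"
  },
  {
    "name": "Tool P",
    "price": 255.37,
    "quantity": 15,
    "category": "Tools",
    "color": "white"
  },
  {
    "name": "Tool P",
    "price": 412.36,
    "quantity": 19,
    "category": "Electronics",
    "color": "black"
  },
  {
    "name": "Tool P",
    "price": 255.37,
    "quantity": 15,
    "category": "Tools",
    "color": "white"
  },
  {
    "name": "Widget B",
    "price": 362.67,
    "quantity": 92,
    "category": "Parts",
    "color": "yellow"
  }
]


Checking 6 records for duplicates:

  Row 1: Tool P ($255.37, qty 15)
  Row 2: Gadget Y ($388.67, qty 84)
  Row 3: Tool P ($255.37, qty 15) <-- DUPLICATE
  Row 4: Tool P ($412.36, qty 19)
  Row 5: Tool P ($255.37, qty 15) <-- DUPLICATE
  Row 6: Widget B ($362.67, qty 92)

Duplicates found: 2
Unique records: 4

2 duplicates, 4 unique


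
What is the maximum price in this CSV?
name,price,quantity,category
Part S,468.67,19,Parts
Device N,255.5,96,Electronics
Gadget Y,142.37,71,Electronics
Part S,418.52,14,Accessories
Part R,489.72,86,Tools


Computing maximum price:
Values: [468.67, 255.5, 142.37, 418.52, 489.72]
Max = 489.72

489.72


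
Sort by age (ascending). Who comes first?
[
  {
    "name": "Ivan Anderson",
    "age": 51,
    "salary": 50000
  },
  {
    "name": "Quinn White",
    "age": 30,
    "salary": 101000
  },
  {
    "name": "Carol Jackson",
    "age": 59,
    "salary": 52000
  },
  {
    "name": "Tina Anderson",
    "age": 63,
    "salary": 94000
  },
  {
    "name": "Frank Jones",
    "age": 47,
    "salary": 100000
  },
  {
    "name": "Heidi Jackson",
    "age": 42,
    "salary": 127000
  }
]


Sort by: age (ascending)

Sorted order:
  1. Quinn White (age = 30)
  2. Heidi Jackson (age = 42)
  3. Frank Jones (age = 47)
  4. Ivan Anderson (age = 51)
  5. Carol Jackson (age = 59)
  6. Tina Anderson (age = 63)

First: Quinn White

Quinn White


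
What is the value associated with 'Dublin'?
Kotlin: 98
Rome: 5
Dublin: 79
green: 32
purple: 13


Looking up key 'Dublin'
Value: 79

79


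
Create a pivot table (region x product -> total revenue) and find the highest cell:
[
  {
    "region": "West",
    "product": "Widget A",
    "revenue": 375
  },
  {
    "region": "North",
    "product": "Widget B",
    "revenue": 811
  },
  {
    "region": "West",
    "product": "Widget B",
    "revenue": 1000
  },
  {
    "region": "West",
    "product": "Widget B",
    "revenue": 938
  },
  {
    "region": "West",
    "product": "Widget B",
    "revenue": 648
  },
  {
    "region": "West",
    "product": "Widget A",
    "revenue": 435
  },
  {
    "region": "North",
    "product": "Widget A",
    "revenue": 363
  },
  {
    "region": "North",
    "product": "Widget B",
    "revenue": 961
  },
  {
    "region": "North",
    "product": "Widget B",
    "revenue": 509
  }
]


Pivot: region (rows) x product (columns) -> total revenue

     Widget A      Widget B    
North          363          2281  
West           810          2586  

Highest: West / Widget B = $2586

West / Widget B = $2586


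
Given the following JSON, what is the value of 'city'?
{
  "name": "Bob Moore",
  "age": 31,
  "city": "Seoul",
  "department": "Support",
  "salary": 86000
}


Looking up field 'city'
Value: Seoul

Seoul


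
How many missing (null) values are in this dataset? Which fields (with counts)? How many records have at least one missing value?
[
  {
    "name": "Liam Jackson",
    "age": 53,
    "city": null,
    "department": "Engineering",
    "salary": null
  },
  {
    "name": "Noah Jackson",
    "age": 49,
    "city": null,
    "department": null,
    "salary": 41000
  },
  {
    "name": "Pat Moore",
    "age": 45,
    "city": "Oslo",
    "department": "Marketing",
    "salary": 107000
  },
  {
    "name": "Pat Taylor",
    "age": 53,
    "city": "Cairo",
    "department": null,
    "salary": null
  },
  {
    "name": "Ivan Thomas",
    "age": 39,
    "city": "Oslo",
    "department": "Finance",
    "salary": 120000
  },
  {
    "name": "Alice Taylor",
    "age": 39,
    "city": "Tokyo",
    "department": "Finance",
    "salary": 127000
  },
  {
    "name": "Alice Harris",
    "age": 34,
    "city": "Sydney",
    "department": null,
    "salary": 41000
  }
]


Checking for missing (null) values in 7 records:

  Liam Jackson: city, salary
  Noah Jackson: city, department
  Pat Moore: complete
  Pat Taylor: department, salary
  Ivan Thomas: complete
  Alice Taylor: complete
  Alice Harris: department

Per field:
  name: 0 missing
  age: 0 missing
  city: 2 missing
  department: 3 missing
  salary: 2 missing

Total missing values: 7
Records with any missing: 4

7 missing values (city: 2, department: 3, salary: 2); 4 incomplete records


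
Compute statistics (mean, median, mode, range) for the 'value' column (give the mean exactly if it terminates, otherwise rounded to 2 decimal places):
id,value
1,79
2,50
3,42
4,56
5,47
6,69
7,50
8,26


Data: [79, 50, 42, 56, 47, 69, 50, 26]
Count: 8
Sum: 419
Mean: 419/8 = 52.375
Sorted: [26, 42, 47, 50, 50, 56, 69, 79]
Median: 50.0
Mode: 50 (2 times)
Range: 79 - 26 = 53
Min: 26, Max: 79

mean=52.375, median=50.0, mode=50, range=53


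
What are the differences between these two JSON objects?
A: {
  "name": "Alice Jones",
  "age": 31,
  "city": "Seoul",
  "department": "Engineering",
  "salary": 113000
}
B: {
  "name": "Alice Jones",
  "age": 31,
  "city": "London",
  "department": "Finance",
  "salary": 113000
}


Comparing each field (in key order):
  name: same
  age: same
  city: DIFFERENT
  department: DIFFERENT
  salary: same
Differences:
  city: Seoul -> London
  department: Engineering -> Finance

2 field(s) changed

2 changes: city, department


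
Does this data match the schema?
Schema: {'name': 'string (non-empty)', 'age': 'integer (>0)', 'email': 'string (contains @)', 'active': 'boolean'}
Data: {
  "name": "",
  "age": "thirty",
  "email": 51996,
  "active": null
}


Validating each field against schema:
  name: FAIL ("" is an empty string)
  age: FAIL ("thirty" is not an integer)
  email: FAIL (51996 is not a string)
  active: FAIL (null is not a boolean)

Result: INVALID (4 errors: name, age, email, active)

INVALID (4 errors: name, age, email, active)


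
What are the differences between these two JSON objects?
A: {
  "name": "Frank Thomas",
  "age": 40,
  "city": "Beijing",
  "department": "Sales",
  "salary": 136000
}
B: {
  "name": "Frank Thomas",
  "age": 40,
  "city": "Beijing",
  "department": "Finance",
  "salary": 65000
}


Comparing each field (in key order):
  name: same
  age: same
  city: same
  department: DIFFERENT
  salary: DIFFERENT
Differences:
  department: Sales -> Finance
  salary: 136000 -> 65000

2 field(s) changed

2 changes: department, salary


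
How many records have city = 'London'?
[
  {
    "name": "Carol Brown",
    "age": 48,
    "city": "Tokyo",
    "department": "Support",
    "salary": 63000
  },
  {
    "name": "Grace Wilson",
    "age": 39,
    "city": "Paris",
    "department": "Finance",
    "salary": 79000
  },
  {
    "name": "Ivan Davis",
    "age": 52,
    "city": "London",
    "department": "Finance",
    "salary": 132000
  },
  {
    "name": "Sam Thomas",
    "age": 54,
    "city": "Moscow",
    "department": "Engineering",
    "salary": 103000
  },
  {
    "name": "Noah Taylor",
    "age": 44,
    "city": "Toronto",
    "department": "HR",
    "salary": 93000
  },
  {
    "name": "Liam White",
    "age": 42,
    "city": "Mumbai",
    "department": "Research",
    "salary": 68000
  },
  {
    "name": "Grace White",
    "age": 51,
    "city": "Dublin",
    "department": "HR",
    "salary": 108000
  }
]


Data: 7 records
Condition: city = 'London'

Checking each record:
  Carol Brown: Tokyo
  Grace Wilson: Paris
  Ivan Davis: London MATCH
  Sam Thomas: Moscow
  Noah Taylor: Toronto
  Liam White: Mumbai
  Grace White: Dublin

Count: 1

1


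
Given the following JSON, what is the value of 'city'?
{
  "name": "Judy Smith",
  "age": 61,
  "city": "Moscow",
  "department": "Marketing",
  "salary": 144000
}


Looking up field 'city'
Value: Moscow

Moscow


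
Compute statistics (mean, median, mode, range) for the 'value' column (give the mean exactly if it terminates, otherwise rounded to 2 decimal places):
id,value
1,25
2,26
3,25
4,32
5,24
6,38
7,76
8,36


Data: [25, 26, 25, 32, 24, 38, 76, 36]
Count: 8
Sum: 282
Mean: 282/8 = 35.25
Sorted: [24, 25, 25, 26, 32, 36, 38, 76]
Median: 29.0
Mode: 25 (2 times)
Range: 76 - 24 = 52
Min: 24, Max: 76

mean=35.25, median=29.0, mode=25, range=52


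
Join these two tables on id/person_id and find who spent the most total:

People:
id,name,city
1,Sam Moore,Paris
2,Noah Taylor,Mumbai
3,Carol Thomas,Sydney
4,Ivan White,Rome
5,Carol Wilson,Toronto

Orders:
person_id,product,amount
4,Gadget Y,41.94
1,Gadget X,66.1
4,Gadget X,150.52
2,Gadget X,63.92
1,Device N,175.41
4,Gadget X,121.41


Join on: people.id = orders.person_id

Joined rows:
  Ivan White (Rome) bought Gadget Y for $41.94
  Sam Moore (Paris) bought Gadget X for $66.1
  Ivan White (Rome) bought Gadget X for $150.52
  Noah Taylor (Mumbai) bought Gadget X for $63.92
  Sam Moore (Paris) bought Device N for $175.41
  Ivan White (Rome) bought Gadget X for $121.41

Total per person:
  Ivan White: $313.87
  Sam Moore: $241.51
  Noah Taylor: $63.92

Top spender: Ivan White ($313.87)

Ivan White ($313.87)


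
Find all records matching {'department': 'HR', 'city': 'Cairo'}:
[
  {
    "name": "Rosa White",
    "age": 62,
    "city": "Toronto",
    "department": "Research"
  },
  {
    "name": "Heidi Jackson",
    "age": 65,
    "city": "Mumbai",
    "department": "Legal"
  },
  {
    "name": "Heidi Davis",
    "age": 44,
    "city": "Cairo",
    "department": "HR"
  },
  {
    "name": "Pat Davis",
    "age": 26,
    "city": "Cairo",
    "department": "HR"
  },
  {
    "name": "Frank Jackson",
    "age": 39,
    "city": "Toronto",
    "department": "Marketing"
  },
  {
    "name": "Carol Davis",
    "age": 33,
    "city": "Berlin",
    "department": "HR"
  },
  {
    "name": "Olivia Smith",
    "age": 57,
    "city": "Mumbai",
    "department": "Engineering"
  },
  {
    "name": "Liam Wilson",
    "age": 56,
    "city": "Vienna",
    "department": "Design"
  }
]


Search criteria: {'department': 'HR', 'city': 'Cairo'}

Checking 8 records:
  Rosa White: {department: Research, city: Toronto}
  Heidi Jackson: {department: Legal, city: Mumbai}
  Heidi Davis: {department: HR, city: Cairo} <-- MATCH
  Pat Davis: {department: HR, city: Cairo} <-- MATCH
  Frank Jackson: {department: Marketing, city: Toronto}
  Carol Davis: {department: HR, city: Berlin}
  Olivia Smith: {department: Engineering, city: Mumbai}
  Liam Wilson: {department: Design, city: Vienna}

Matches: ["Heidi Davis", "Pat Davis"]

["Heidi Davis", "Pat Davis"]


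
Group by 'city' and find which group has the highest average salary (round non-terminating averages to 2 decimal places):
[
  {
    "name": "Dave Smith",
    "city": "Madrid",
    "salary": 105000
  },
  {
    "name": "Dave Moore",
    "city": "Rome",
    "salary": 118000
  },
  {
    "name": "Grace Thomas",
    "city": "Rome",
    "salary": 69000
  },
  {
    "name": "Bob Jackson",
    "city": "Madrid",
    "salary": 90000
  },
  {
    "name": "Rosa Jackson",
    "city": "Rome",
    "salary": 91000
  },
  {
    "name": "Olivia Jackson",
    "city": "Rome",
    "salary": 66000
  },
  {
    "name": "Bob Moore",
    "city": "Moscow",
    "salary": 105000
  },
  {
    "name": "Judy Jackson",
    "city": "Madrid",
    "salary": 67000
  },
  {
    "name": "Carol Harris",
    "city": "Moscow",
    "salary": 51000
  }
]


Group by: city

Groups:
  Madrid: 3 people, avg salary = 262000/3 ≈ $87333.33
  Moscow: 2 people, avg salary = 156000/2 = $78000
  Rome: 4 people, avg salary = 344000/4 = $86000

Highest average salary: Madrid (≈$87333.33)

Madrid (≈$87333.33)


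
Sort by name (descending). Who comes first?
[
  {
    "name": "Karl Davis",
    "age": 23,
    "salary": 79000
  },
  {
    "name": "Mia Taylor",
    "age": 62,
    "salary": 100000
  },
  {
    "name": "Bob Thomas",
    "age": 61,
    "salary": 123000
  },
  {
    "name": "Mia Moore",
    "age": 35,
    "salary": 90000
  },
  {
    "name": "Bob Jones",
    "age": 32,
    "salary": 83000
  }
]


Sort by: name (descending)

Sorted order:
  1. Mia Taylor (name = Mia Taylor)
  2. Mia Moore (name = Mia Moore)
  3. Karl Davis (name = Karl Davis)
  4. Bob Thomas (name = Bob Thomas)
  5. Bob Jones (name = Bob Jones)

First: Mia Taylor

Mia Taylor


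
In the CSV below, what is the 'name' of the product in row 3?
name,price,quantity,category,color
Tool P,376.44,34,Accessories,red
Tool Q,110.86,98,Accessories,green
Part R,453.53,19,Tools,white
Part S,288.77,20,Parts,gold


Query: Row 3 ('Part R'), column 'name'
Value: Part R

Part R


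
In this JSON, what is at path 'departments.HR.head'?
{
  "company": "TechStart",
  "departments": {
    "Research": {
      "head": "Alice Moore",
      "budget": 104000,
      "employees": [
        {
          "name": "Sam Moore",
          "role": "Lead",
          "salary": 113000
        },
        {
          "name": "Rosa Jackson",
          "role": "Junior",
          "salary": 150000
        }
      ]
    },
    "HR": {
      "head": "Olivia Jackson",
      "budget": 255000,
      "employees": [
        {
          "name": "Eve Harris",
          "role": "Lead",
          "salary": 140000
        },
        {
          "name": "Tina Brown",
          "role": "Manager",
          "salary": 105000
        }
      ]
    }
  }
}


Path: departments.HR.head

Navigate:
  -> departments
  -> HR
  -> head = 'Olivia Jackson'

Olivia Jackson


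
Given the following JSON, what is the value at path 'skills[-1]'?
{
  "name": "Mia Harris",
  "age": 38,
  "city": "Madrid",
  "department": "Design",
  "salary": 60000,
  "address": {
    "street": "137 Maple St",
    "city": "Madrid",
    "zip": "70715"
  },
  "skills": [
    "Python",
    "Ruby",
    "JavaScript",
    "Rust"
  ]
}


Query: skills[-1]
Path: skills -> last element
Value: Rust

Rust


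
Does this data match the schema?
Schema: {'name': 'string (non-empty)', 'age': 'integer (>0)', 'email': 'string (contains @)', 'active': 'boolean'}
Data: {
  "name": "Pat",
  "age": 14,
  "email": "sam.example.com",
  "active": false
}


Validating each field against schema:
  name: OK (non-empty string)
  age: OK (positive integer)
  email: FAIL ("sam.example.com" does not contain @)
  active: OK (boolean)

Result: INVALID (1 error: email)

INVALID (1 error: email)


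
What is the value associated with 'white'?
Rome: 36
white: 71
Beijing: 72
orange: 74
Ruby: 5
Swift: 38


Looking up key 'white'
Value: 71

71


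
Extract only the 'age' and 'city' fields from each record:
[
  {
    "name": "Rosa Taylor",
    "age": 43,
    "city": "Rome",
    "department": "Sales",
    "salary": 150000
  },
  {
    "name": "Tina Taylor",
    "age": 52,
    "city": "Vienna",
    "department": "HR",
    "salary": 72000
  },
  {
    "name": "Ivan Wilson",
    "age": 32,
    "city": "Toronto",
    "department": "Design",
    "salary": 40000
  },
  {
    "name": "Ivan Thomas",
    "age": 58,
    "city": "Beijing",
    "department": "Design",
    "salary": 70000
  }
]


Original: 4 records with fields: name, age, city, department, salary
Keep: ['age', 'city']
Drop: ['name', 'department', 'salary']
Result: 4 records, 2 fields each

[
  {
    "age": 43,
    "city": "Rome"
  },
  {
    "age": 52,
    "city": "Vienna"
  },
  {
    "age": 32,
    "city": "Toronto"
  },
  {
    "age": 58,
    "city": "Beijing"
  }
]


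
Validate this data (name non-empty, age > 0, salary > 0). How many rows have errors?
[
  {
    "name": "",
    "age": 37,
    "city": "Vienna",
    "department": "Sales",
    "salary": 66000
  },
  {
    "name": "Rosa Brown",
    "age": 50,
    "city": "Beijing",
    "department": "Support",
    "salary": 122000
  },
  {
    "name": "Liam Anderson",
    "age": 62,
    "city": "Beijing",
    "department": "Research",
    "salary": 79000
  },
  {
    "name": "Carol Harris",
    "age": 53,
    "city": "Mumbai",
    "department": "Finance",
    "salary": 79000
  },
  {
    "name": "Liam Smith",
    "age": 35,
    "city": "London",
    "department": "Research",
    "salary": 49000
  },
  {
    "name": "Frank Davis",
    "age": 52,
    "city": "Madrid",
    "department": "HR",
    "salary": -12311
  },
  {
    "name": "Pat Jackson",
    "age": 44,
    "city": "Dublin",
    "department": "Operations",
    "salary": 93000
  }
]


Validating 7 records:
Rules: name non-empty, age > 0, salary > 0

  Row 1 (???): empty name
  Row 2 (Rosa Brown): OK
  Row 3 (Liam Anderson): OK
  Row 4 (Carol Harris): OK
  Row 5 (Liam Smith): OK
  Row 6 (Frank Davis): negative salary: -12311
  Row 7 (Pat Jackson): OK

Total errors: 2

2 errors


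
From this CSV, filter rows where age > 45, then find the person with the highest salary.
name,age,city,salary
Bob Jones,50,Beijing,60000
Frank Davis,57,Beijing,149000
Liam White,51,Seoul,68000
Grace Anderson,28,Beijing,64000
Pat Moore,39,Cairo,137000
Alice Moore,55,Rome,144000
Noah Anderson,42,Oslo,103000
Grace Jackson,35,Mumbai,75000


Filter: age > 45
Sort by: salary (descending)

Filtered records (4):
  Frank Davis, age 57, salary $149000
  Alice Moore, age 55, salary $144000
  Liam White, age 51, salary $68000
  Bob Jones, age 50, salary $60000

Highest salary: Frank Davis ($149000)

Frank Davis


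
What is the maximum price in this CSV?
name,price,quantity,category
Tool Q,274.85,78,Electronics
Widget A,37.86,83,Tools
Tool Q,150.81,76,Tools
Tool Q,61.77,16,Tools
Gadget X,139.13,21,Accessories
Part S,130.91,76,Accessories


Computing maximum price:
Values: [274.85, 37.86, 150.81, 61.77, 139.13, 130.91]
Max = 274.85

274.85


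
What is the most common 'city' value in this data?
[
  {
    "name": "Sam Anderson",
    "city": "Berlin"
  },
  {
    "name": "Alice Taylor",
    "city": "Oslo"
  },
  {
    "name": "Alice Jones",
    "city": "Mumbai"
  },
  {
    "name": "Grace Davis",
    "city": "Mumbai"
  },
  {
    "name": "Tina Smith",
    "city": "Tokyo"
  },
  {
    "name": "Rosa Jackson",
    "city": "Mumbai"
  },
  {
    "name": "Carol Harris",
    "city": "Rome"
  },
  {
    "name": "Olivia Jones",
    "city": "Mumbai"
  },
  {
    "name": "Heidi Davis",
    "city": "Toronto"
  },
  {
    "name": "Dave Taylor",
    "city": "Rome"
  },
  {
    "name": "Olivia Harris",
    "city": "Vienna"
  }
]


Counting 'city' values across 11 records:

  Mumbai: 4 ####
  Rome: 2 ##
  Berlin: 1 #
  Oslo: 1 #
  Tokyo: 1 #
  Toronto: 1 #
  Vienna: 1 #

Most common: Mumbai (4 times)

Mumbai (4 times)


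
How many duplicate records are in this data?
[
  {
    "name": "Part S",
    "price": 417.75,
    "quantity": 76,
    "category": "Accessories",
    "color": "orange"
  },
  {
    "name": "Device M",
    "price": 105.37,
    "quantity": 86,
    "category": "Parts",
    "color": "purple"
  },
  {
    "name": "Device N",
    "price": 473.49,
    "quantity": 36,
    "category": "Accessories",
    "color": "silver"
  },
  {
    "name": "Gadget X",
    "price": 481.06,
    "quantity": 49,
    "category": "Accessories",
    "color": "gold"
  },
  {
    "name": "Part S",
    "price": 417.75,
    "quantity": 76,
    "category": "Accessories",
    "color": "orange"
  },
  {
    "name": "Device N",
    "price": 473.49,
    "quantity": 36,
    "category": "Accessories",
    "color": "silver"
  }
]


Checking 6 records for duplicates:

  Row 1: Part S ($417.75, qty 76)
  Row 2: Device M ($105.37, qty 86)
  Row 3: Device N ($473.49, qty 36)
  Row 4: Gadget X ($481.06, qty 49)
  Row 5: Part S ($417.75, qty 76) <-- DUPLICATE
  Row 6: Device N ($473.49, qty 36) <-- DUPLICATE

Duplicates found: 2
Unique records: 4

2 duplicates, 4 unique


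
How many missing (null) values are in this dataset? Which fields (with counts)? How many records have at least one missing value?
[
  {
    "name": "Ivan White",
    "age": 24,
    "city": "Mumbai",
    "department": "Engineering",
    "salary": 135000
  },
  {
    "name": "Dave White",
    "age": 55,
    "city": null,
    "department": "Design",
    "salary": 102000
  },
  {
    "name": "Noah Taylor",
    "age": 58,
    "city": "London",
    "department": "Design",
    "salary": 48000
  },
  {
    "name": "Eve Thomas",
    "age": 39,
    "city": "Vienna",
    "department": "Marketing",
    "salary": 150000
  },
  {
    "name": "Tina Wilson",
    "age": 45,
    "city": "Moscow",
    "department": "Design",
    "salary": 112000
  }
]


Checking for missing (null) values in 5 records:

  Ivan White: complete
  Dave White: city
  Noah Taylor: complete
  Eve Thomas: complete
  Tina Wilson: complete

Per field:
  name: 0 missing
  age: 0 missing
  city: 1 missing
  department: 0 missing
  salary: 0 missing

Total missing values: 1
Records with any missing: 1

1 missing values (city: 1); 1 incomplete records


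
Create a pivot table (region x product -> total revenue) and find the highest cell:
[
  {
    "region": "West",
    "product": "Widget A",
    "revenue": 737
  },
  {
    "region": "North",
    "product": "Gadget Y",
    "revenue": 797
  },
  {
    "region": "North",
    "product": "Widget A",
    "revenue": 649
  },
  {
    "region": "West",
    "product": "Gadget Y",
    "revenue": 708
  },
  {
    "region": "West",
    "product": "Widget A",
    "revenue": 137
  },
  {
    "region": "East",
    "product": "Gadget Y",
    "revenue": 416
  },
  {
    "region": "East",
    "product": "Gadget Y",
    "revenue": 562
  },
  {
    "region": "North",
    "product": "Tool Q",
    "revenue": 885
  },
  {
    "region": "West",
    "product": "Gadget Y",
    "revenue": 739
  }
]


Pivot: region (rows) x product (columns) -> total revenue

     Gadget Y      Tool Q        Widget A    
East           978             0             0  
North          797           885           649  
West          1447             0           874  

Highest: West / Gadget Y = $1447

West / Gadget Y = $1447


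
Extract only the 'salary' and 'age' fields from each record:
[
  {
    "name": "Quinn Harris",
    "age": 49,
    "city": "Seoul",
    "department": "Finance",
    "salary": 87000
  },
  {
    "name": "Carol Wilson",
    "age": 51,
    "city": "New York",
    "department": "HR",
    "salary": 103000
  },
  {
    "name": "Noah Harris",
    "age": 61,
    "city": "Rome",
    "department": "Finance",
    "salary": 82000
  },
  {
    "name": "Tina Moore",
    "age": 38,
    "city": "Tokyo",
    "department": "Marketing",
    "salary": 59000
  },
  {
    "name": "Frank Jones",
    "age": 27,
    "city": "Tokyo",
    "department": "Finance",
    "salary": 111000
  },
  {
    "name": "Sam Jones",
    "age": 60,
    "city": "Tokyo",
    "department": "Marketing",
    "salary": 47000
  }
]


Original: 6 records with fields: name, age, city, department, salary
Keep: ['salary', 'age']
Drop: ['name', 'city', 'department']
Result: 6 records, 2 fields each

[
  {
    "salary": 87000,
    "age": 49
  },
  {
    "salary": 103000,
    "age": 51
  },
  {
    "salary": 82000,
    "age": 61
  },
  {
    "salary": 59000,
    "age": 38
  },
  {
    "salary": 111000,
    "age": 27
  },
  {
    "salary": 47000,
    "age": 60
  }
]


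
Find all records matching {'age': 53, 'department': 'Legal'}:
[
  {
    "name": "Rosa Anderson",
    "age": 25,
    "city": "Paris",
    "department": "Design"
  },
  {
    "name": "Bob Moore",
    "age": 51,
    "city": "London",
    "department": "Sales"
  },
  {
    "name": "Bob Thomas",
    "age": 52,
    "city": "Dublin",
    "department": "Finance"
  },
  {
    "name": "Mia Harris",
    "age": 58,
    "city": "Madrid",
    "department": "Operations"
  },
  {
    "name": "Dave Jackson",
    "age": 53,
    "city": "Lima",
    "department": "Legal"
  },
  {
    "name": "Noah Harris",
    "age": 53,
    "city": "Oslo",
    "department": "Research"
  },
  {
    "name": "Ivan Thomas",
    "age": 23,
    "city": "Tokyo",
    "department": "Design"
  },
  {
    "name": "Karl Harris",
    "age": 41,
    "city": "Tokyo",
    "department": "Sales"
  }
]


Search criteria: {'age': 53, 'department': 'Legal'}

Checking 8 records:
  Rosa Anderson: {age: 25, department: Design}
  Bob Moore: {age: 51, department: Sales}
  Bob Thomas: {age: 52, department: Finance}
  Mia Harris: {age: 58, department: Operations}
  Dave Jackson: {age: 53, department: Legal} <-- MATCH
  Noah Harris: {age: 53, department: Research}
  Ivan Thomas: {age: 23, department: Design}
  Karl Harris: {age: 41, department: Sales}

Matches: ["Dave Jackson"]

["Dave Jackson"]


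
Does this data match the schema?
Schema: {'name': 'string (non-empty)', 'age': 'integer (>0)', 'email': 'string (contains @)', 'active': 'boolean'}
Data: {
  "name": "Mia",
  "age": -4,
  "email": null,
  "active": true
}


Validating each field against schema:
  name: OK (non-empty string)
  age: FAIL (-4 is not > 0)
  email: FAIL (null is not a string)
  active: OK (boolean)

Result: INVALID (2 errors: age, email)

INVALID (2 errors: age, email)


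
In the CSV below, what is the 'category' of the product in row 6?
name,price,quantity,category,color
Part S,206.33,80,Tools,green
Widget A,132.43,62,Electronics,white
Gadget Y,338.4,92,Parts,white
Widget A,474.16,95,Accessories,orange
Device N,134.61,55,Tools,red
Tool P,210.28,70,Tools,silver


Query: Row 6 ('Tool P'), column 'category'
Value: Tools

Tools


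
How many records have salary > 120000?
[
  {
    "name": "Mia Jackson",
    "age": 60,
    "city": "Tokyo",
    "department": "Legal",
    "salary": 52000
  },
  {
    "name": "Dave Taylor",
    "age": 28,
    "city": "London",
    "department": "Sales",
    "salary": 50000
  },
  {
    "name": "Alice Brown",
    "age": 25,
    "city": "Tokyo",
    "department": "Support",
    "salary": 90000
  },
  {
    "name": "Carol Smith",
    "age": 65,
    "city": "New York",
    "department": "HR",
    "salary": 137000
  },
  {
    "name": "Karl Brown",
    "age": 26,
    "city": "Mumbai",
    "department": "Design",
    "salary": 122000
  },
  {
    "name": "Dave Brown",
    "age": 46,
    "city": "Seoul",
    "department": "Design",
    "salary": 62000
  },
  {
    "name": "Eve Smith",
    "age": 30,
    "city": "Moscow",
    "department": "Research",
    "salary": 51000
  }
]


Data: 7 records
Condition: salary > 120000

Checking each record:
  Mia Jackson: 52000
  Dave Taylor: 50000
  Alice Brown: 90000
  Carol Smith: 137000 MATCH
  Karl Brown: 122000 MATCH
  Dave Brown: 62000
  Eve Smith: 51000

Count: 2

2


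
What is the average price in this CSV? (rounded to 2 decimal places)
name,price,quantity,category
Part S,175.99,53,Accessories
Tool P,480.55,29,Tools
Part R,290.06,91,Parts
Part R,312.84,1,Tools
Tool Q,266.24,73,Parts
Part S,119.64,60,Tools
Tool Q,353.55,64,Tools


Computing average price:
Values: [175.99, 480.55, 290.06, 312.84, 266.24, 119.64, 353.55]
Sum = 1998.87
Count = 7
Average = 1998.87/7 ≈ 285.55 (rounded to 2 decimal places)

285.55


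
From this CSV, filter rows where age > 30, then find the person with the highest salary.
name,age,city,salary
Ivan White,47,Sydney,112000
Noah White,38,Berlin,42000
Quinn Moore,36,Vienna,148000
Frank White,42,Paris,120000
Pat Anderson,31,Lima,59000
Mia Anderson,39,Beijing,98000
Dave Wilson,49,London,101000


Filter: age > 30
Sort by: salary (descending)

Filtered records (7):
  Quinn Moore, age 36, salary $148000
  Frank White, age 42, salary $120000
  Ivan White, age 47, salary $112000
  Dave Wilson, age 49, salary $101000
  Mia Anderson, age 39, salary $98000
  Pat Anderson, age 31, salary $59000
  Noah White, age 38, salary $42000

Highest salary: Quinn Moore ($148000)

Quinn Moore


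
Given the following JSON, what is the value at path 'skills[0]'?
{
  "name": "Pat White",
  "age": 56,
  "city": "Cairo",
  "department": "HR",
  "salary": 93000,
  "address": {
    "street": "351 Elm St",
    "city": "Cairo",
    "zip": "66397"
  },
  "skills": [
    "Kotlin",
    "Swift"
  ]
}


Query: skills[0]
Path: skills -> first element
Value: Kotlin

Kotlin


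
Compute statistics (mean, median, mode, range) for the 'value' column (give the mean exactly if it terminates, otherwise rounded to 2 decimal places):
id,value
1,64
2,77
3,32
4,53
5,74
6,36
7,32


Data: [64, 77, 32, 53, 74, 36, 32]
Count: 7
Sum: 368
Mean: 368/7 ≈ 52.57 (rounded to 2 decimal places)
Sorted: [32, 32, 36, 53, 64, 74, 77]
Median: 53.0
Mode: 32 (2 times)
Range: 77 - 32 = 45
Min: 32, Max: 77

mean≈52.57, median=53.0, mode=32, range=45


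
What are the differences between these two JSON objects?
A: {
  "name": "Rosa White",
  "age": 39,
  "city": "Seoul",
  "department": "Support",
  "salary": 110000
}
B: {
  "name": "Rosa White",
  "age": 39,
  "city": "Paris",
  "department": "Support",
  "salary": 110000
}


Comparing each field (in key order):
  name: same
  age: same
  city: DIFFERENT
  department: same
  salary: same
Differences:
  city: Seoul -> Paris

1 field(s) changed

1 change: city


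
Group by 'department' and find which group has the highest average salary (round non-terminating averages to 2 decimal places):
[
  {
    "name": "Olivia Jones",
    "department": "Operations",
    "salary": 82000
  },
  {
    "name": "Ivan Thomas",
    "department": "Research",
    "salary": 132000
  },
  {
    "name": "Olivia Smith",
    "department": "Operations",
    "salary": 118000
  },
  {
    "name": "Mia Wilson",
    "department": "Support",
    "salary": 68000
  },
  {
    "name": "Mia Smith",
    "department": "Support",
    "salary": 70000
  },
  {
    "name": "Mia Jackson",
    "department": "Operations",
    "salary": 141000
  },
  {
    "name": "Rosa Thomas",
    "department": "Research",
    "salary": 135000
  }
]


Group by: department

Groups:
  Operations: 3 people, avg salary = 341000/3 ≈ $113666.67
  Research: 2 people, avg salary = 267000/2 = $133500
  Support: 2 people, avg salary = 138000/2 = $69000

Highest average salary: Research ($133500)

Research ($133500)


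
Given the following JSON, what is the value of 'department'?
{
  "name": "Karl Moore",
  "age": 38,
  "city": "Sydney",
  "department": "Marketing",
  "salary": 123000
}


Looking up field 'department'
Value: Marketing

Marketing


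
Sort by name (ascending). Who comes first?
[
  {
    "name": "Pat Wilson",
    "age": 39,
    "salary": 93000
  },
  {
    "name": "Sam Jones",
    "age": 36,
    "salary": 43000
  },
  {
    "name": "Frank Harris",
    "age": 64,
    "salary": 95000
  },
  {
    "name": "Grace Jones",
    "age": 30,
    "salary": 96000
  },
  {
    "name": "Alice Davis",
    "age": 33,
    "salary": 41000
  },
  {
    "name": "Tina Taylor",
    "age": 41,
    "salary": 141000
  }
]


Sort by: name (ascending)

Sorted order:
  1. Alice Davis (name = Alice Davis)
  2. Frank Harris (name = Frank Harris)
  3. Grace Jones (name = Grace Jones)
  4. Pat Wilson (name = Pat Wilson)
  5. Sam Jones (name = Sam Jones)
  6. Tina Taylor (name = Tina Taylor)

First: Alice Davis

Alice Davis


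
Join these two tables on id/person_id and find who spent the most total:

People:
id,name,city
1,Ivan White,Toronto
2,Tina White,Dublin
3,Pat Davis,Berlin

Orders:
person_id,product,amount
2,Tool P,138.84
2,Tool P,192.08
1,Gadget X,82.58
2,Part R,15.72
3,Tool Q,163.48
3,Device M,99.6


Join on: people.id = orders.person_id

Joined rows:
  Tina White (Dublin) bought Tool P for $138.84
  Tina White (Dublin) bought Tool P for $192.08
  Ivan White (Toronto) bought Gadget X for $82.58
  Tina White (Dublin) bought Part R for $15.72
  Pat Davis (Berlin) bought Tool Q for $163.48
  Pat Davis (Berlin) bought Device M for $99.6

Total per person:
  Tina White: $346.64
  Pat Davis: $263.08
  Ivan White: $82.58

Top spender: Tina White ($346.64)

Tina White ($346.64)


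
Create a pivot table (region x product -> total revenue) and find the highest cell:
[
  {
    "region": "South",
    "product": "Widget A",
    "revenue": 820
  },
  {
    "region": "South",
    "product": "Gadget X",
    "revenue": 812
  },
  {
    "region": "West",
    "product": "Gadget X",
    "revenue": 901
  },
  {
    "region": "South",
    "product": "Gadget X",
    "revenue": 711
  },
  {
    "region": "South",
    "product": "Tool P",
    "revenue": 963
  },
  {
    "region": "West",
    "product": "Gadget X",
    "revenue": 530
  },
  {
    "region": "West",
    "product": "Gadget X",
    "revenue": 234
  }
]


Pivot: region (rows) x product (columns) -> total revenue

     Gadget X      Tool P        Widget A    
South         1523           963           820  
West          1665             0             0  

Highest: West / Gadget X = $1665

West / Gadget X = $1665


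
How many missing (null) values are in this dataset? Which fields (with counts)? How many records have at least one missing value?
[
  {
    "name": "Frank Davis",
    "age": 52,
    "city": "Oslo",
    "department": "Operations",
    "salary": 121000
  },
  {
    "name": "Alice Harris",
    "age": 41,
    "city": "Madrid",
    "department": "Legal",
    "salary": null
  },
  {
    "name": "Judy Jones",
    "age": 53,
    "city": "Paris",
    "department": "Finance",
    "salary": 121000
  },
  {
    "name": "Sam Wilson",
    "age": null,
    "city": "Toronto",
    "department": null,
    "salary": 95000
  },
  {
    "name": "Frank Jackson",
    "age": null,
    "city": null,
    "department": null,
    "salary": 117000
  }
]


Checking for missing (null) values in 5 records:

  Frank Davis: complete
  Alice Harris: salary
  Judy Jones: complete
  Sam Wilson: age, department
  Frank Jackson: age, city, department

Per field:
  name: 0 missing
  age: 2 missing
  city: 1 missing
  department: 2 missing
  salary: 1 missing

Total missing values: 6
Records with any missing: 3

6 missing values (age: 2, city: 1, department: 2, salary: 1); 3 incomplete records


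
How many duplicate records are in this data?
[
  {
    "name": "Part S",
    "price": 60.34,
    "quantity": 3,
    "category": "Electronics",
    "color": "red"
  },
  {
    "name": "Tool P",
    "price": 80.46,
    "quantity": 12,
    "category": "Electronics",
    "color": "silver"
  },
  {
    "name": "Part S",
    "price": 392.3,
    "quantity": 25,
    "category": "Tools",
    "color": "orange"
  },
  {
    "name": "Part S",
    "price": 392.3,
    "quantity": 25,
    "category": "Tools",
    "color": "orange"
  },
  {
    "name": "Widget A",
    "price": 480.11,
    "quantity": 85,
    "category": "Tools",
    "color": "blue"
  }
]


Checking 5 records for duplicates:

  Row 1: Part S ($60.34, qty 3)
  Row 2: Tool P ($80.46, qty 12)
  Row 3: Part S ($392.3, qty 25)
  Row 4: Part S ($392.3, qty 25) <-- DUPLICATE
  Row 5: Widget A ($480.11, qty 85)

Duplicates found: 1
Unique records: 4

1 duplicates, 4 unique


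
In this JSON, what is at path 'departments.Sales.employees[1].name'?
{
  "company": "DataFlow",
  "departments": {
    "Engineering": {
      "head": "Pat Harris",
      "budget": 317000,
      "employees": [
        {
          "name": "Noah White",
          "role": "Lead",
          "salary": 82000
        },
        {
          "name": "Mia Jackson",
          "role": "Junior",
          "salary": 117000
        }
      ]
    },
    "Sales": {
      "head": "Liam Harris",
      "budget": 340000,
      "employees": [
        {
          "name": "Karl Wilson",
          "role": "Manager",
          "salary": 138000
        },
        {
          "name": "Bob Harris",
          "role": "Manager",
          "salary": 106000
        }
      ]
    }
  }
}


Path: departments.Sales.employees[1].name

Navigate:
  -> departments
  -> Sales
  -> employees[1].name = 'Bob Harris'

Bob Harris


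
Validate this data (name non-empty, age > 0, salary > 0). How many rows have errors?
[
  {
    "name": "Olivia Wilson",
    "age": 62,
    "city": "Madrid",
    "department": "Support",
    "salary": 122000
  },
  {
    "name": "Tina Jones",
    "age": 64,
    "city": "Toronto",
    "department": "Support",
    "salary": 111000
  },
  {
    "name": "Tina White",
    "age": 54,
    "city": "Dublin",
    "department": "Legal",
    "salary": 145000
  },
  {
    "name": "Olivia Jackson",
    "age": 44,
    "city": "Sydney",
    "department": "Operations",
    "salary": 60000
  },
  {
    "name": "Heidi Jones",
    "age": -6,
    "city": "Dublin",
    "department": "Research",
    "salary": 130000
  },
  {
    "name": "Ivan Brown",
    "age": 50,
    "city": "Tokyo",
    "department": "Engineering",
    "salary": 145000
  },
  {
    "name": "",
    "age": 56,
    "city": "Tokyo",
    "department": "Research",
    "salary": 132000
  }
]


Validating 7 records:
Rules: name non-empty, age > 0, salary > 0

  Row 1 (Olivia Wilson): OK
  Row 2 (Tina Jones): OK
  Row 3 (Tina White): OK
  Row 4 (Olivia Jackson): OK
  Row 5 (Heidi Jones): negative age: -6
  Row 6 (Ivan Brown): OK
  Row 7 (???): empty name

Total errors: 2

2 errors


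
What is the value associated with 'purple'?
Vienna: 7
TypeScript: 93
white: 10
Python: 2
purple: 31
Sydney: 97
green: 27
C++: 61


Looking up key 'purple'
Value: 31

31
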